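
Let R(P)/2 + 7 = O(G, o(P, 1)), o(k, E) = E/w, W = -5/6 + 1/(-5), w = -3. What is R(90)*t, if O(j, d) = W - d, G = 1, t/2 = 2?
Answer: -308/5 ≈ -61.600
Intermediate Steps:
t = 4 (t = 2*2 = 4)
W = -31/30 (W = -5*1/6 + 1*(-1/5) = -5/6 - 1/5 = -31/30 ≈ -1.0333)
o(k, E) = -E/3 (o(k, E) = E/(-3) = E*(-1/3) = -E/3)
O(j, d) = -31/30 - d
R(P) = -77/5 (R(P) = -14 + 2*(-31/30 - (-1)/3) = -14 + 2*(-31/30 - 1*(-1/3)) = -14 + 2*(-31/30 + 1/3) = -14 + 2*(-7/10) = -14 - 7/5 = -77/5)
R(90)*t = -77/5*4 = -308/5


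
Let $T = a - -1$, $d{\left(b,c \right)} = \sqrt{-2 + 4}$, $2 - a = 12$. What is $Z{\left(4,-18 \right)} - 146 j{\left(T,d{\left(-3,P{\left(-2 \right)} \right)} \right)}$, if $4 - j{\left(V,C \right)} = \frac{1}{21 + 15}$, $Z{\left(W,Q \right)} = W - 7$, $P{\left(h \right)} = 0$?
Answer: $- \frac{10493}{18} \approx -582.94$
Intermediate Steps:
$a = -10$ ($a = 2 - 12 = -10$)
$Z{\left(W,Q \right)} = -7 + W$
$d{\left(b,c \right)} = \sqrt{2}$
$T = -9$ ($T = -10 - -1 = -10 + 1 = -9$)
$j{\left(V,C \right)} = \frac{143}{36}$ ($j{\left(V,C \right)} = 4 - \frac{1}{21 + 15} = 4 - \frac{1}{36} = \frac{143}{36}$)
$Z{\left(4,-18 \right)} - 146 j{\left(T,d{\left(-3,P{\left(-2 \right)} \right)} \right)} = \left(-7 + 4\right) - \frac{10439}{18} = -3 - \frac{10439}{18} = - \frac{10493}{18}$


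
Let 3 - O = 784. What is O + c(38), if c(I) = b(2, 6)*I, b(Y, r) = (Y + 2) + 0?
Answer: -629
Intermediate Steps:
b(Y, r) = 2 + Y (b(Y, r) = (2 + Y) + 0 = 2 + Y)
O = -781 (O = 3 - 1*784 = 3 - 784 = -781)
c(I) = 4*I (c(I) = (2 + 2)*I = 4*I)
O + c(38) = -781 + 4*38 = -781 + 152 = -629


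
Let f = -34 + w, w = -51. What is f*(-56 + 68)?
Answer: -1020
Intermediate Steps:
f = -85 (f = -34 - 51 = -85)
f*(-56 + 68) = -85*(-56 + 68) = -85*12 = -1020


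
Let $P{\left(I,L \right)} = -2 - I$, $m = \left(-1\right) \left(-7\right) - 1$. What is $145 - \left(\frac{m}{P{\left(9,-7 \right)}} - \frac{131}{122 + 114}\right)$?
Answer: $\frac{379277}{2596} \approx 146.1$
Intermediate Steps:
$m = 6$ ($m = 7 - 1 = 6$)
$145 - \left(\frac{m}{P{\left(9,-7 \right)}} - \frac{131}{122 + 114}\right) = 145 - \left(\frac{6}{-2 - 9} - \frac{131}{122 + 114}\right) = 145 - \left(\frac{6}{-2 - 9} - \frac{131}{236}\right) = 145 - \left(\frac{6}{-11} - \frac{131}{236}\right) = 145 - \left(6 \left(- \frac{1}{11}\right) - \frac{131}{236}\right) = 145 - \left(- \frac{6}{11} - \frac{131}{236}\right) = 145 - - \frac{2857}{2596} = 145 + \frac{2857}{2596} = \frac{379277}{2596}$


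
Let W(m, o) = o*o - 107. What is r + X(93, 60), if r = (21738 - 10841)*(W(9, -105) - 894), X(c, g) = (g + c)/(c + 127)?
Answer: 24030936313/220 ≈ 1.0923e+8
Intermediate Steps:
X(c, g) = (c + g)/(127 + c)
W(m, o) = -107 + o² (W(m, o) = o² - 107 = -107 + o²)
r = 109231528 (r = (21738 - 10841)*((-107 + (-105)²) - 894) = 10897*((-107 + 11025) - 894) = 10897*(10918 - 894) = 10897*10024 = 109231528)
r + X(93, 60) = 109231528 + (93 + 60)/(127 + 93) = 109231528 + 153/220 = 24030936313/220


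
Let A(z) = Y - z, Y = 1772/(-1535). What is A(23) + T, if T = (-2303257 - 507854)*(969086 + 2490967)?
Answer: -14930320330072482/1535 ≈ -9.7266e+12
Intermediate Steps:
Y = -1772/1535 (Y = 1772*(-1/1535) = -1772/1535 ≈ -1.1544)
A(z) = -1772/1535 - z
T = -9726593048883 (T = -2811111*3460053 = -9726593048883)
A(23) + T = (-1772/1535 - 1*23) - 9726593048883 = (-1772/1535 - 23) - 9726593048883 = -37077/1535 - 9726593048883 = -14930320330072482/1535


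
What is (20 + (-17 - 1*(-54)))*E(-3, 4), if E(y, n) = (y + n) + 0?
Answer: 57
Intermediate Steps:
E(y, n) = n + y (E(y, n) = (n + y) + 0 = n + y)
(20 + (-17 - 1*(-54)))*E(-3, 4) = (20 + (-17 - 1*(-54)))*(4 - 3) = (20 + (-17 + 54))*1 = (20 + 37)*1 = 57*1 = 57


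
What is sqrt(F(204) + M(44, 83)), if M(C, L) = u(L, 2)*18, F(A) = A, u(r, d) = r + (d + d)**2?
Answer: sqrt(1986) ≈ 44.565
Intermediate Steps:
u(r, d) = r + 4*d**2 (u(r, d) = r + (2*d)**2 = r + 4*d**2)
M(C, L) = 288 + 18*L (M(C, L) = (L + 4*2**2)*18 = (L + 4*4)*18 = (L + 16)*18 = (16 + L)*18 = 288 + 18*L)
sqrt(F(204) + M(44, 83)) = sqrt(204 + (288 + 18*83)) = sqrt(204 + (288 + 1494)) = sqrt(204 + 1782) = sqrt(1986)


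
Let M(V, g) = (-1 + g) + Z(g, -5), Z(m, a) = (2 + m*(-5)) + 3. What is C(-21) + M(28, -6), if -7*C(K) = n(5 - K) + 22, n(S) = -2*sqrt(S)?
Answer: 174/7 + 2*sqrt(26)/7 ≈ 26.314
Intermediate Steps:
Z(m, a) = 5 - 5*m (Z(m, a) = (2 - 5*m) + 3 = 5 - 5*m)
C(K) = -22/7 + 2*sqrt(5 - K)/7 (C(K) = -(-2*sqrt(5 - K) + 22)/7 = -(22 - 2*sqrt(5 - K))/7 = -22/7 + 2*sqrt(5 - K)/7)
M(V, g) = 4 - 4*g (M(V, g) = (-1 + g) + (5 - 5*g) = 4 - 4*g)
C(-21) + M(28, -6) = (-22/7 + 2*sqrt(5 - 1*(-21))/7) + (4 - 4*(-6)) = (-22/7 + 2*sqrt(5 + 21)/7) + (4 + 24) = (-22/7 + 2*sqrt(26)/7) + 28 = 174/7 + 2*sqrt(26)/7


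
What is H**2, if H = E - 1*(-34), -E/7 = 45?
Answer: 78961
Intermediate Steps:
E = -315 (E = -7*45 = -315)
H = -281 (H = -315 - 1*(-34) = -315 + 34 = -281)
H**2 = (-281)**2 = 78961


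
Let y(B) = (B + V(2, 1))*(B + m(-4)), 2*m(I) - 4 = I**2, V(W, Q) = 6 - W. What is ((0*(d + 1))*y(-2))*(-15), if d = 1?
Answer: 0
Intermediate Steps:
m(I) = 2 + I**2/2
y(B) = (4 + B)*(10 + B) (y(B) = (B + (6 - 1*2))*(B + (2 + (1/2)*(-4)**2)) = (B + (6 - 2))*(B + (2 + (1/2)*16)) = (B + 4)*(B + (2 + 8)) = (4 + B)*(B + 10) = (4 + B)*(10 + B))
((0*(d + 1))*y(-2))*(-15) = ((0*(1 + 1))*(40 + (-2)**2 + 14*(-2)))*(-15) = ((0*2)*(40 + 4 - 28))*(-15) = (0*16)*(-15) = 0*(-15) = 0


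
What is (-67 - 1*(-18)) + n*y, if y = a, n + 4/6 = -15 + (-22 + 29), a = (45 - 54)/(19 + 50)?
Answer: -1101/23 ≈ -47.870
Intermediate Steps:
a = -3/23 (a = -9/69 = -9*1/69 = -3/23 ≈ -0.13043)
n = -26/3 (n = -⅔ + (-15 + (-22 + 29)) = -⅔ + (-15 + 7) = -⅔ - 8 = -26/3 ≈ -8.6667)
y = -3/23 ≈ -0.13043
(-67 - 1*(-18)) + n*y = (-67 - 1*(-18)) - 26/3*(-3/23) = (-67 + 18) + 26/23 = -49 + 26/23 = -1101/23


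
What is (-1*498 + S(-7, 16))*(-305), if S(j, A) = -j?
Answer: 149755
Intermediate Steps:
(-1*498 + S(-7, 16))*(-305) = (-1*498 - 1*(-7))*(-305) = (-498 + 7)*(-305) = -491*(-305) = 149755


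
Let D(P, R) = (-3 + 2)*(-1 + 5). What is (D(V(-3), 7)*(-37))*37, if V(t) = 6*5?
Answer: 5476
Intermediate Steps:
V(t) = 30
D(P, R) = -4 (D(P, R) = -1*4 = -4)
(D(V(-3), 7)*(-37))*37 = -4*(-37)*37 = 148*37 = 5476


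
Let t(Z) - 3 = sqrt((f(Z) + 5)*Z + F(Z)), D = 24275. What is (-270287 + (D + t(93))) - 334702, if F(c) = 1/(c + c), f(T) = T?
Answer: -580711 + sqrt(315308130)/186 ≈ -5.8062e+5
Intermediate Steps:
F(c) = 1/(2*c)
t(Z) = 3 + sqrt(1/(2*Z) + Z*(5 + Z)) (t(Z) = 3 + sqrt((Z + 5)*Z + 1/(2*Z)) = 3 + sqrt((5 + Z)*Z + 1/(2*Z)) = 3 + sqrt(Z*(5 + Z) + 1/(2*Z)) = 3 + sqrt(1/(2*Z) + Z*(5 + Z)))
(-270287 + (D + t(93))) - 334702 = (-270287 + (24275 + (3 + sqrt(2)*sqrt(1/93 + 2*93*(5 + 93))/2))) - 334702 = (-270287 + (24275 + (3 + sqrt(2)*sqrt(1/93 + 2*93*98)/2))) - 334702 = (-270287 + (24275 + (3 + sqrt(2)*sqrt(1/93 + 18228)/2))) - 334702 = (-270287 + (24275 + (3 + sqrt(2)*sqrt(1695205/93)/2))) - 334702 = (-270287 + (24275 + (3 + sqrt(2)*(sqrt(157654065)/93)/2))) - 334702 = (-270287 + (24275 + (3 + sqrt(315308130)/186))) - 334702 = (-270287 + (24278 + sqrt(315308130)/186)) - 334702 = (-246009 + sqrt(315308130)/186) - 334702 = -580711 + sqrt(315308130)/186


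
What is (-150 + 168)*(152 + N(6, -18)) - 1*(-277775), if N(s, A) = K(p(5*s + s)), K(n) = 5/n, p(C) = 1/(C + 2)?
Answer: 283931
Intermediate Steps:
p(C) = 1/(2 + C)
N(s, A) = 10 + 30*s (N(s, A) = 5/(1/(2 + (5*s + s))) = 5/(1/(2 + 6*s)) = 5*(2 + 6*s) = 10 + 30*s)
(-150 + 168)*(152 + N(6, -18)) - 1*(-277775) = (-150 + 168)*(152 + (10 + 30*6)) - 1*(-277775) = 18*(152 + (10 + 180)) + 277775 = 18*(152 + 190) + 277775 = 18*342 + 277775 = 6156 + 277775 = 283931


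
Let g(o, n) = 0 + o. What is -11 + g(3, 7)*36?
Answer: 97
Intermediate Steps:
g(o, n) = o
-11 + g(3, 7)*36 = -11 + 3*36 = -11 + 108 = 97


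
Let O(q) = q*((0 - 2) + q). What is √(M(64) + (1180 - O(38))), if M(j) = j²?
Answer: 2*√977 ≈ 62.514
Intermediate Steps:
O(q) = q*(-2 + q)
√(M(64) + (1180 - O(38))) = √(64² + (1180 - 38*(-2 + 38))) = √(4096 + (1180 - 38*36)) = √(4096 + (1180 - 1*1368)) = √(4096 + (1180 - 1368)) = √(4096 - 188) = √3908 = 2*√977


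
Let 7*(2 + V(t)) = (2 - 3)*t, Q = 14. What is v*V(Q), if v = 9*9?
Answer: -324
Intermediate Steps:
v = 81
V(t) = -2 - t/7 (V(t) = -2 + ((2 - 3)*t)/7 = -2 + (-t)/7 = -2 - t/7)
v*V(Q) = 81*(-2 - ⅐*14) = 81*(-2 - 2) = 81*(-4) = -324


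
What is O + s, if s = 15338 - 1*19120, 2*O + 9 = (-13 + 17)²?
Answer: -7557/2 ≈ -3778.5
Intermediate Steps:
O = 7/2 (O = -9/2 + (-13 + 17)²/2 = -9/2 + (½)*4² = -9/2 + (½)*16 = -9/2 + 8 = 7/2 ≈ 3.5000)
s = -3782 (s = 15338 - 19120 = -3782)
O + s = 7/2 - 3782 = -7557/2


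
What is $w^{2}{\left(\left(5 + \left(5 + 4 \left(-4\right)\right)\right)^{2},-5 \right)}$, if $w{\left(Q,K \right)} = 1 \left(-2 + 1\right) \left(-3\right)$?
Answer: $9$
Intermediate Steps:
$w{\left(Q,K \right)} = 3$ ($w{\left(Q,K \right)} = 1 \left(-1\right) \left(-3\right) = \left(-1\right) \left(-3\right) = 3$)
$w^{2}{\left(\left(5 + \left(5 + 4 \left(-4\right)\right)\right)^{2},-5 \right)} = 3^{2} = 9$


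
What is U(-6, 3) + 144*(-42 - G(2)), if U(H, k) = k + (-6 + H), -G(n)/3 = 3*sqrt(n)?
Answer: -6057 + 1296*sqrt(2) ≈ -4224.2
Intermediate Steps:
G(n) = -9*sqrt(n)
U(H, k) = -6 + H + k
U(-6, 3) + 144*(-42 - G(2)) = (-6 - 6 + 3) + 144*(-42 - (-9)*sqrt(2)) = -9 + 144*(-42 + 9*sqrt(2)) = -9 + (-6048 + 1296*sqrt(2)) = -6057 + 1296*sqrt(2)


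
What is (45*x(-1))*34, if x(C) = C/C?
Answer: 1530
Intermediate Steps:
x(C) = 1
(45*x(-1))*34 = (45*1)*34 = 45*34 = 1530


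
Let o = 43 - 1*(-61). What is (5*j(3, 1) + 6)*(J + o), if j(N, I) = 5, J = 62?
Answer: 5146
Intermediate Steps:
o = 104 (o = 43 + 61 = 104)
(5*j(3, 1) + 6)*(J + o) = (5*5 + 6)*(62 + 104) = (25 + 6)*166 = 31*166 = 5146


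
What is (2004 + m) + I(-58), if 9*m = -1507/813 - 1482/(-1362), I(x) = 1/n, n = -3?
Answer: 3327866905/1660959 ≈ 2003.6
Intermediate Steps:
I(x) = -⅓ (I(x) = 1/(-3) = -⅓)
m = -141278/1660959 (m = (-1507/813 - 1482/(-1362))/9 = (-1507*1/813 - 1482*(-1/1362))/9 = (-1507/813 + 247/227)/9 = (⅑)*(-141278/184551) = -141278/1660959 ≈ -0.085058)
(2004 + m) + I(-58) = (2004 - 141278/1660959) - ⅓ = 3328420558/1660959 - ⅓ = 3327866905/1660959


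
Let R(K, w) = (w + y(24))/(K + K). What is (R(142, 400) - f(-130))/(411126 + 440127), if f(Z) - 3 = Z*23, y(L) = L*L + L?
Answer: 212327/60438963 ≈ 0.0035131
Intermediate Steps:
y(L) = L + L² (y(L) = L² + L = L + L²)
f(Z) = 3 + 23*Z (f(Z) = 3 + Z*23 = 3 + 23*Z)
R(K, w) = (600 + w)/(2*K) (R(K, w) = (w + 24*(1 + 24))/(K + K) = (w + 24*25)/((2*K)) = (w + 600)*(1/(2*K)) = (600 + w)*(1/(2*K)) = (600 + w)/(2*K))
(R(142, 400) - f(-130))/(411126 + 440127) = ((½)*(600 + 400)/142 - (3 + 23*(-130)))/(411126 + 440127) = ((½)*(1/142)*1000 - (3 - 2990))/851253 = (250/71 - 1*(-2987))*(1/851253) = (250/71 + 2987)*(1/851253) = (212327/71)*(1/851253) = 212327/60438963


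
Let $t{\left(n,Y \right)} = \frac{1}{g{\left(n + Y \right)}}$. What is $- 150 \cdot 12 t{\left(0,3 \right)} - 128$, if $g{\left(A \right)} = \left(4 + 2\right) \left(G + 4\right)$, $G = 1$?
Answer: $-188$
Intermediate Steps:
$g{\left(A \right)} = 30$ ($g{\left(A \right)} = \left(4 + 2\right) \left(1 + 4\right) = 6 \cdot 5 = 30$)
$t{\left(n,Y \right)} = \frac{1}{30}$
$- 150 \cdot 12 t{\left(0,3 \right)} - 128 = - 150 \cdot 12 \cdot \frac{1}{30} - 128 = \left(-150\right) \frac{2}{5} - 128 = -60 - 128 = -188$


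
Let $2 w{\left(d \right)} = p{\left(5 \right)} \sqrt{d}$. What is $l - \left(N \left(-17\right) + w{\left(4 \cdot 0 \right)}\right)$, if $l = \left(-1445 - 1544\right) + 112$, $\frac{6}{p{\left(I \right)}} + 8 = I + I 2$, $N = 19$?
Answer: $-2554$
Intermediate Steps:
$p{\left(I \right)} = \frac{6}{-8 + 3 I}$ ($p{\left(I \right)} = \frac{6}{-8 + \left(I + I 2\right)} = \frac{6}{-8 + \left(I + 2 I\right)} = \frac{6}{-8 + 3 I}$)
$l = -2877$ ($l = -2989 + 112 = -2877$)
$w{\left(d \right)} = \frac{3 \sqrt{d}}{7}$ ($w{\left(d \right)} = \frac{\frac{6}{-8 + 3 \cdot 5} \sqrt{d}}{2} = \frac{\frac{6}{-8 + 15} \sqrt{d}}{2} = \frac{\frac{6}{7} \sqrt{d}}{2} = \frac{3 \sqrt{d}}{7}$)
$l - \left(N \left(-17\right) + w{\left(4 \cdot 0 \right)}\right) = -2877 - \left(19 \left(-17\right) + \frac{3 \sqrt{4 \cdot 0}}{7}\right) = -2877 - \left(-323 + \frac{3 \sqrt{0}}{7}\right) = -2877 - \left(-323 + \frac{3}{7} \cdot 0\right) = -2877 - \left(-323 + 0\right) = -2877 - -323 = -2877 + 323 = -2554$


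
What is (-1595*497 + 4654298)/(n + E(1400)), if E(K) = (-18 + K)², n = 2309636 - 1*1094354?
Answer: 3861583/3125206 ≈ 1.2356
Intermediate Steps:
n = 1215282 (n = 2309636 - 1094354 = 1215282)
(-1595*497 + 4654298)/(n + E(1400)) = (-1595*497 + 4654298)/(1215282 + (-18 + 1400)²) = (-792715 + 4654298)/(1215282 + 1382²) = 3861583/(1215282 + 1909924) = 3861583/3125206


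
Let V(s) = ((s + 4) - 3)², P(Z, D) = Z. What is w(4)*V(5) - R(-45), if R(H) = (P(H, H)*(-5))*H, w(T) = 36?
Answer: 11421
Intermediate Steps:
R(H) = -5*H² (R(H) = (H*(-5))*H = (-5*H)*H = -5*H²)
V(s) = (1 + s)² (V(s) = ((4 + s) - 3)² = (1 + s)²)
w(4)*V(5) - R(-45) = 36*(1 + 5)² - (-5)*(-45)² = 36*6² - (-5)*2025 = 36*36 - 1*(-10125) = 1296 + 10125 = 11421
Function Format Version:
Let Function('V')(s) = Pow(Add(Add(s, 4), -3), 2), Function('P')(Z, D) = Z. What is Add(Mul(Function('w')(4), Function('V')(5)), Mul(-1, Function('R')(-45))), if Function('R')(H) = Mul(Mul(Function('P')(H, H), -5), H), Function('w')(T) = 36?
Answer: 11421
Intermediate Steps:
Function('R')(H) = Mul(-5, Pow(H, 2)) (Function('R')(H) = Mul(Mul(H, -5), H) = Mul(Mul(-5, H), H) = Mul(-5, Pow(H, 2)))
Function('V')(s) = Pow(Add(1, s), 2) (Function('V')(s) = Pow(Add(Add(4, s), -3), 2) = Pow(Add(1, s), 2))
Add(Mul(Function('w')(4), Function('V')(5)), Mul(-1, Function('R')(-45))) = Add(Mul(36, Pow(Add(1, 5), 2)), Mul(-1, Mul(-5, Pow(-45, 2)))) = Add(Mul(36, Pow(6, 2)), Mul(-1, Mul(-5, 2025))) = Add(Mul(36, 36), Mul(-1, -10125)) = Add(1296, 10125) = 11421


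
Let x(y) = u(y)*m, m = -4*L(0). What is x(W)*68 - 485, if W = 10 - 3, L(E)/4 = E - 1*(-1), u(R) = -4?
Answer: 3867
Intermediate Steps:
L(E) = 4 + 4*E (L(E) = 4*(E - 1*(-1)) = 4*(E + 1) = 4*(1 + E) = 4 + 4*E)
W = 7
m = -16 (m = -4*(4 + 4*0) = -4*(4 + 0) = -4*4 = -16)
x(y) = 64 (x(y) = -4*(-16) = 64)
x(W)*68 - 485 = 64*68 - 485 = 4352 - 485 = 3867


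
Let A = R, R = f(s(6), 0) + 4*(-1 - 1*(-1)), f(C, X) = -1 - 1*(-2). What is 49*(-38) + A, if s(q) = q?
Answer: -1861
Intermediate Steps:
f(C, X) = 1 (f(C, X) = -1 + 2 = 1)
R = 1 (R = 1 + 4*(-1 - 1*(-1)) = 1 + 4*(-1 + 1) = 1 + 4*0 = 1 + 0 = 1)
A = 1
49*(-38) + A = 49*(-38) + 1 = -1862 + 1 = -1861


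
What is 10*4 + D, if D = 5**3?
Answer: 165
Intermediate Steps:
D = 125
10*4 + D = 10*4 + 125 = 40 + 125 = 165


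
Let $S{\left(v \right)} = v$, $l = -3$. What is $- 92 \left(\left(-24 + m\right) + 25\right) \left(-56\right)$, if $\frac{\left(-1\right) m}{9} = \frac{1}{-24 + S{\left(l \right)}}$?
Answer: $\frac{20608}{3} \approx 6869.3$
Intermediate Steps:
$m = \frac{1}{3}$ ($m = - \frac{9}{-24 - 3} = - \frac{9}{-27} = \left(-9\right) \left(- \frac{1}{27}\right) = \frac{1}{3} \approx 0.33333$)
$- 92 \left(\left(-24 + m\right) + 25\right) \left(-56\right) = - 92 \left(\left(-24 + \frac{1}{3}\right) + 25\right) \left(-56\right) = - 92 \left(- \frac{71}{3} + 25\right) \left(-56\right) = \left(-92\right) \frac{4}{3} \left(-56\right) = \left(- \frac{368}{3}\right) \left(-56\right) = \frac{20608}{3}$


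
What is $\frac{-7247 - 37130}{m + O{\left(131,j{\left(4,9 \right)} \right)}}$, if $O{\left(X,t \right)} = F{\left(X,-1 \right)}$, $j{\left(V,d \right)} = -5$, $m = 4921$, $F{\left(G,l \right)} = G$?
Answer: $- \frac{44377}{5052} \approx -8.784$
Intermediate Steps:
$O{\left(X,t \right)} = X$
$\frac{-7247 - 37130}{m + O{\left(131,j{\left(4,9 \right)} \right)}} = \frac{-7247 - 37130}{4921 + 131} = - \frac{44377}{5052}$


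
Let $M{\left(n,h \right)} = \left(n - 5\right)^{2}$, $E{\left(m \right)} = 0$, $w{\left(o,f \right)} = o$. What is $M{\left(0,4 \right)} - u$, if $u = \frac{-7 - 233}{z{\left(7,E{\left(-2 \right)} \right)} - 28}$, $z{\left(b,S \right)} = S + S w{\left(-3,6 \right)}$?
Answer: $\frac{115}{7} \approx 16.429$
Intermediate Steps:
$z{\left(b,S \right)} = - 2 S$ ($z{\left(b,S \right)} = S + S \left(-3\right) = S - 3 S = - 2 S$)
$M{\left(n,h \right)} = \left(-5 + n\right)^{2}$
$u = \frac{60}{7}$ ($u = \frac{-7 - 233}{\left(-2\right) 0 - 28} = - \frac{240}{0 - 28} = - \frac{240}{-28} = \left(-240\right) \left(- \frac{1}{28}\right) = \frac{60}{7} \approx 8.5714$)
$M{\left(0,4 \right)} - u = \left(-5 + 0\right)^{2} - \frac{60}{7} = \left(-5\right)^{2} - \frac{60}{7} = 25 - \frac{60}{7} = \frac{115}{7}$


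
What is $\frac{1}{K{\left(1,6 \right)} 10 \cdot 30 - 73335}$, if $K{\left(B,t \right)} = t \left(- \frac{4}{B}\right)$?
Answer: $- \frac{1}{80535} \approx -1.2417 \cdot 10^{-5}$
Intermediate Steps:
$K{\left(B,t \right)} = - \frac{4 t}{B}$
$\frac{1}{K{\left(1,6 \right)} 10 \cdot 30 - 73335} = \frac{1}{\left(-4\right) 6 \cdot 1^{-1} \cdot 10 \cdot 30 - 73335} = \frac{1}{\left(-4\right) 6 \cdot 1 \cdot 10 \cdot 30 - 73335} = \frac{1}{\left(-24\right) 10 \cdot 30 - 73335} = \frac{1}{\left(-240\right) 30 - 73335} = \frac{1}{-7200 - 73335} = \frac{1}{-80535} = - \frac{1}{80535}$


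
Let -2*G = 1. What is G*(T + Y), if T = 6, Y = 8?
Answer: -7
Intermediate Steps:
G = -½ (G = -½*1 = -½ ≈ -0.50000)
G*(T + Y) = -(6 + 8)/2 = -½*14 = -7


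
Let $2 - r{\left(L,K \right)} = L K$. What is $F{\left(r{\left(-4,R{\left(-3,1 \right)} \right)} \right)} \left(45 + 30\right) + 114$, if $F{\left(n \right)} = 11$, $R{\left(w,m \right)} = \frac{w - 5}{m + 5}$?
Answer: $939$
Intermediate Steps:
$R{\left(w,m \right)} = \frac{-5 + w}{5 + m}$
$r{\left(L,K \right)} = 2 - K L$ ($r{\left(L,K \right)} = 2 - L K = 2 - K L$)
$F{\left(r{\left(-4,R{\left(-3,1 \right)} \right)} \right)} \left(45 + 30\right) + 114 = 11 \left(45 + 30\right) + 114 = 11 \cdot 75 + 114 = 825 + 114 = 939$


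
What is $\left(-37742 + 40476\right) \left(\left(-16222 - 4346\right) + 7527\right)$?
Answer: $-35654094$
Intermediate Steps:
$\left(-37742 + 40476\right) \left(\left(-16222 - 4346\right) + 7527\right) = 2734 \left(-20568 + 7527\right) = 2734 \left(-13041\right) = -35654094$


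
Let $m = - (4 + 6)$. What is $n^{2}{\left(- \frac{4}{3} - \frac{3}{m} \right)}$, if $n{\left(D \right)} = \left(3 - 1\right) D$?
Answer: $\frac{961}{225} \approx 4.2711$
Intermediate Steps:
$m = -10$ ($m = \left(-1\right) 10 = -10$)
$n{\left(D \right)} = 2 D$
$n^{2}{\left(- \frac{4}{3} - \frac{3}{m} \right)} = \left(2 \left(- \frac{4}{3} - \frac{3}{-10}\right)\right)^{2} = \left(2 \left(\left(-4\right) \frac{1}{3} - - \frac{3}{10}\right)\right)^{2} = \left(2 \left(- \frac{4}{3} + \frac{3}{10}\right)\right)^{2} = \left(2 \left(- \frac{31}{30}\right)\right)^{2} = \left(- \frac{31}{15}\right)^{2} = \frac{961}{225}$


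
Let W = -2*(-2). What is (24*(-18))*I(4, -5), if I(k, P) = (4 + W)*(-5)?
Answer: 17280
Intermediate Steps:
W = 4
I(k, P) = -40 (I(k, P) = (4 + 4)*(-5) = 8*(-5) = -40)
(24*(-18))*I(4, -5) = (24*(-18))*(-40) = -432*(-40) = 17280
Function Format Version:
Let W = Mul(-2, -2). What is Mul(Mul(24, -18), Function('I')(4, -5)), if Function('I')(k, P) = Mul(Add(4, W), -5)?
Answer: 17280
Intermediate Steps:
W = 4
Function('I')(k, P) = -40 (Function('I')(k, P) = Mul(Add(4, 4), -5) = Mul(8, -5) = -40)
Mul(Mul(24, -18), Function('I')(4, -5)) = Mul(Mul(24, -18), -40) = Mul(-432, -40) = 17280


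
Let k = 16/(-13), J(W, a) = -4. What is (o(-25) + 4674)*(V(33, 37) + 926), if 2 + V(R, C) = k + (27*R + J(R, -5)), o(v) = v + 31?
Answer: 8469720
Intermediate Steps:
o(v) = 31 + v
k = -16/13 (k = 16*(-1/13) = -16/13 ≈ -1.2308)
V(R, C) = -94/13 + 27*R (V(R, C) = -2 + (-16/13 + (27*R - 4)) = -2 + (-16/13 + (-4 + 27*R)) = -2 + (-68/13 + 27*R) = -94/13 + 27*R)
(o(-25) + 4674)*(V(33, 37) + 926) = ((31 - 25) + 4674)*((-94/13 + 27*33) + 926) = (6 + 4674)*((-94/13 + 891) + 926) = 4680*(11489/13 + 926) = 4680*(23527/13) = 8469720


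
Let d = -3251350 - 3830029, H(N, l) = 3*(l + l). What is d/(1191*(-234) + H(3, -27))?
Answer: 7081379/278856 ≈ 25.394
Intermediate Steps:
H(N, l) = 6*l (H(N, l) = 3*(2*l) = 6*l)
d = -7081379
d/(1191*(-234) + H(3, -27)) = -7081379/(1191*(-234) + 6*(-27)) = -7081379/(-278694 - 162) = -7081379/(-278856) = -7081379*(-1/278856) = 7081379/278856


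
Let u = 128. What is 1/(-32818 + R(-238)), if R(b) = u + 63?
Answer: -1/32627 ≈ -3.0649e-5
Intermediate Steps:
R(b) = 191 (R(b) = 128 + 63 = 191)
1/(-32818 + R(-238)) = 1/(-32818 + 191) = 1/(-32627) = -1/32627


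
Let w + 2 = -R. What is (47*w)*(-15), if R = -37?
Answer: -24675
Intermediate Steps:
w = 35 (w = -2 - 1*(-37) = -2 + 37 = 35)
(47*w)*(-15) = (47*35)*(-15) = 1645*(-15) = -24675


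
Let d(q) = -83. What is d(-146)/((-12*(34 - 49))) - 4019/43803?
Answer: -161447/292020 ≈ -0.55286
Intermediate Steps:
d(-146)/((-12*(34 - 49))) - 4019/43803 = -83*(-1/(12*(34 - 49))) - 4019/43803 = -83/((-12*(-15))) - 4019*1/43803 = -83/180 - 4019/43803 = -161447/292020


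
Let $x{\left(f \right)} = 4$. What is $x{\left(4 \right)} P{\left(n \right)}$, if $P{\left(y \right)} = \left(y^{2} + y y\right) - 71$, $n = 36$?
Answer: $10084$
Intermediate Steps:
$P{\left(y \right)} = -71 + 2 y^{2}$ ($P{\left(y \right)} = \left(y^{2} + y^{2}\right) - 71 = 2 y^{2} - 71 = -71 + 2 y^{2}$)
$x{\left(4 \right)} P{\left(n \right)} = 4 \left(-71 + 2 \cdot 36^{2}\right) = 4 \left(-71 + 2 \cdot 1296\right) = 4 \left(-71 + 2592\right) = 4 \cdot 2521 = 10084$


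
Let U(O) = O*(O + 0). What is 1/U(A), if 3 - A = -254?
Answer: 1/66049 ≈ 1.5140e-5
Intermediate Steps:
A = 257 (A = 3 - 1*(-254) = 3 + 254 = 257)
U(O) = O² (U(O) = O*O = O²)
1/U(A) = 1/(257²) = 1/66049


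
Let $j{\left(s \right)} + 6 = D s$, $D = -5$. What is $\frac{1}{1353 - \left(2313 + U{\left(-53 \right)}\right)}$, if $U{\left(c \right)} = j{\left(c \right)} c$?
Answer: $\frac{1}{12767} \approx 7.8327 \cdot 10^{-5}$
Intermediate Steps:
$j{\left(s \right)} = -6 - 5 s$
$U{\left(c \right)} = c \left(-6 - 5 c\right)$ ($U{\left(c \right)} = \left(-6 - 5 c\right) c = c \left(-6 - 5 c\right)$)
$\frac{1}{1353 - \left(2313 + U{\left(-53 \right)}\right)} = \frac{1}{1353 - \left(2313 - - 53 \left(6 + 5 \left(-53\right)\right)\right)} = \frac{1}{1353 - \left(2313 - - 53 \left(6 - 265\right)\right)} = \frac{1}{1353 - \left(2313 - \left(-53\right) \left(-259\right)\right)} = \frac{1}{1353 - -11414} = \frac{1}{1353 + \left(-2313 + 13727\right)} = \frac{1}{1353 + 11414} = \frac{1}{12767}$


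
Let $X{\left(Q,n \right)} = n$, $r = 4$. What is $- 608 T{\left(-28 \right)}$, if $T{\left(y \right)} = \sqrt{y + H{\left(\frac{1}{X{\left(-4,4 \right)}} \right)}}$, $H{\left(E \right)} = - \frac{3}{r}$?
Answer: $- 304 i \sqrt{115} \approx - 3260.0 i$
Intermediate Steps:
$H{\left(E \right)} = - \frac{3}{4}$
$T{\left(y \right)} = \sqrt{- \frac{3}{4} + y}$ ($T{\left(y \right)} = \sqrt{y - \frac{3}{4}} = \sqrt{- \frac{3}{4} + y}$)
$- 608 T{\left(-28 \right)} = - 608 \frac{\sqrt{-3 + 4 \left(-28\right)}}{2} = - 608 \frac{\sqrt{-3 - 112}}{2} = - 608 \frac{\sqrt{-115}}{2} = - 608 \frac{i \sqrt{115}}{2} = - 304 i \sqrt{115}$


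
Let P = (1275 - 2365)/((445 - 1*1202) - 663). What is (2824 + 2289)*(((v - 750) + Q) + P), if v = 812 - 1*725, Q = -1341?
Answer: -1454438867/142 ≈ -1.0243e+7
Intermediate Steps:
P = 109/142 (P = -1090/((445 - 1202) - 663) = -1090/(-757 - 663) = -1090/(-1420) = -1090*(-1/1420) = 109/142 ≈ 0.76761)
v = 87 (v = 812 - 725 = 87)
(2824 + 2289)*(((v - 750) + Q) + P) = (2824 + 2289)*(((87 - 750) - 1341) + 109/142) = 5113*((-663 - 1341) + 109/142) = 5113*(-2004 + 109/142) = 5113*(-284459/142) = -1454438867/142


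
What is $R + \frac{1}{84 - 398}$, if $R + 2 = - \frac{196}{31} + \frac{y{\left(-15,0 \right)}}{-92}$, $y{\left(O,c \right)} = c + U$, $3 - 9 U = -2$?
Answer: $- \frac{33576137}{4029876} \approx -8.3318$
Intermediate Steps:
$U = \frac{5}{9}$ ($U = \frac{1}{3} - - \frac{2}{9} = \frac{1}{3} + \frac{2}{9} = \frac{5}{9} \approx 0.55556$)
$y{\left(O,c \right)} = \frac{5}{9} + c$ ($y{\left(O,c \right)} = c + \frac{5}{9} = \frac{5}{9} + c$)
$R = - \frac{213779}{25668}$ ($R = -2 - \left(\frac{196}{31} - \frac{\frac{5}{9} + 0}{-92}\right) = -2 + \left(\left(-196\right) \frac{1}{31} + \frac{5}{9} \left(- \frac{1}{92}\right)\right) = -2 - \frac{162443}{25668} = - \frac{213779}{25668} \approx -8.3286$)
$R + \frac{1}{84 - 398} = - \frac{213779}{25668} + \frac{1}{84 - 398} = - \frac{213779}{25668} + \frac{1}{-314} = - \frac{213779}{25668} - \frac{1}{314} = - \frac{33576137}{4029876}$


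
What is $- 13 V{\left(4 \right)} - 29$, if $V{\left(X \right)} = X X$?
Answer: $-237$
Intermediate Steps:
$V{\left(X \right)} = X^{2}$
$- 13 V{\left(4 \right)} - 29 = - 13 \cdot 4^{2} - 29 = \left(-13\right) 16 - 29 = -208 - 29 = -237$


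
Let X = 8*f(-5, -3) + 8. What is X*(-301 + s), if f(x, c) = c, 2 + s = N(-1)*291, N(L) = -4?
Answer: 23472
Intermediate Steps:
s = -1166 (s = -2 - 4*291 = -2 - 1164 = -1166)
X = -16 (X = 8*(-3) + 8 = -24 + 8 = -16)
X*(-301 + s) = -16*(-301 - 1166) = -16*(-1467) = 23472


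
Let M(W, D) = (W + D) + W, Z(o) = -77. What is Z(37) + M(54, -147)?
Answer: -116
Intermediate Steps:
M(W, D) = D + 2*W (M(W, D) = (D + W) + W = D + 2*W)
Z(37) + M(54, -147) = -77 + (-147 + 2*54) = -77 + (-147 + 108) = -77 - 39 = -116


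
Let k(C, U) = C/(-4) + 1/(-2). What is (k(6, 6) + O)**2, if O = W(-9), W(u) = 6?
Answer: 16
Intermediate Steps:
k(C, U) = -1/2 - C/4 (k(C, U) = C*(-1/4) + 1*(-1/2) = -C/4 - 1/2 = -1/2 - C/4)
O = 6
(k(6, 6) + O)**2 = ((-1/2 - 1/4*6) + 6)**2 = ((-1/2 - 3/2) + 6)**2 = (-2 + 6)**2 = 4**2 = 16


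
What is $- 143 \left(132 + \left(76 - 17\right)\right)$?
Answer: $-27313$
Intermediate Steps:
$- 143 \left(132 + \left(76 - 17\right)\right) = - 143 \left(132 + 59\right) = \left(-143\right) 191 = -27313$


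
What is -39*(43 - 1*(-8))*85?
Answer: -169065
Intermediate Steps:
-39*(43 - 1*(-8))*85 = -39*(43 + 8)*85 = -39*51*85 = -1989*85 = -169065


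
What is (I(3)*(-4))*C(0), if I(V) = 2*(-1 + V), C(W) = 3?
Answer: -48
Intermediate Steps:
I(V) = -2 + 2*V
(I(3)*(-4))*C(0) = ((-2 + 2*3)*(-4))*3 = ((-2 + 6)*(-4))*3 = (4*(-4))*3 = -16*3 = -48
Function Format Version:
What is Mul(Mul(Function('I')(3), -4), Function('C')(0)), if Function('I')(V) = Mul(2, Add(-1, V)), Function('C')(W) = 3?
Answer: -48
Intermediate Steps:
Function('I')(V) = Add(-2, Mul(2, V))
Mul(Mul(Function('I')(3), -4), Function('C')(0)) = Mul(Mul(Add(-2, Mul(2, 3)), -4), 3) = Mul(Mul(Add(-2, 6), -4), 3) = Mul(Mul(4, -4), 3) = Mul(-16, 3) = -48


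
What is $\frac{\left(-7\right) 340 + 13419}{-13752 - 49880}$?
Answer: $- \frac{11039}{63632} \approx -0.17348$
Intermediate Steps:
$\frac{\left(-7\right) 340 + 13419}{-13752 - 49880} = \frac{-2380 + 13419}{-63632} = 11039 \left(- \frac{1}{63632}\right) = - \frac{11039}{63632}$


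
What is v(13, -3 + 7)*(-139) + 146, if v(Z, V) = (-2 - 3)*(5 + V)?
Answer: 6401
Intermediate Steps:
v(Z, V) = -25 - 5*V (v(Z, V) = -5*(5 + V) = -25 - 5*V)
v(13, -3 + 7)*(-139) + 146 = (-25 - 5*(-3 + 7))*(-139) + 146 = (-25 - 5*4)*(-139) + 146 = (-25 - 20)*(-139) + 146 = -45*(-139) + 146 = 6255 + 146 = 6401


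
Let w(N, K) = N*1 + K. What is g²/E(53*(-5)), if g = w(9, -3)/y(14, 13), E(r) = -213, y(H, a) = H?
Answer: -3/3479 ≈ -0.00086232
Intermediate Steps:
w(N, K) = K + N (w(N, K) = N + K = K + N)
g = 3/7 (g = (-3 + 9)/14 = 6*(1/14) = 3/7 ≈ 0.42857)
g²/E(53*(-5)) = (3/7)²/(-213) = (9/49)*(-1/213) = -3/3479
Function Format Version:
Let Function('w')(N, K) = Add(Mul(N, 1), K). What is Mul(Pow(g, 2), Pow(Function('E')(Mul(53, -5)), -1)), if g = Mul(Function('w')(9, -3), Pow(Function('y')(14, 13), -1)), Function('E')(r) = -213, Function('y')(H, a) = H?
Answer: Rational(-3, 3479) ≈ -0.00086232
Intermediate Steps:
Function('w')(N, K) = Add(K, N) (Function('w')(N, K) = Add(N, K) = Add(K, N))
g = Rational(3, 7) (g = Mul(Add(-3, 9), Pow(14, -1)) = Mul(6, Rational(1, 14)) = Rational(3, 7) ≈ 0.42857)
Mul(Pow(g, 2), Pow(Function('E')(Mul(53, -5)), -1)) = Mul(Pow(Rational(3, 7), 2), Pow(-213, -1)) = Mul(Rational(9, 49), Rational(-1, 213)) = Rational(-3, 3479)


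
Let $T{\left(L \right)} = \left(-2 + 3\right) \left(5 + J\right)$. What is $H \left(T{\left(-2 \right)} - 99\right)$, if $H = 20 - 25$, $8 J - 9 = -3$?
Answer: $\frac{1865}{4} \approx 466.25$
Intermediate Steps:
$J = \frac{3}{4}$ ($J = \frac{9}{8} + \frac{1}{8} \left(-3\right) = \frac{9}{8} - \frac{3}{8} = \frac{3}{4} \approx 0.75$)
$H = -5$
$T{\left(L \right)} = \frac{23}{4}$ ($T{\left(L \right)} = \left(-2 + 3\right) \left(5 + \frac{3}{4}\right) = 1 \cdot \frac{23}{4} = \frac{23}{4}$)
$H \left(T{\left(-2 \right)} - 99\right) = - 5 \left(\frac{23}{4} - 99\right) = \left(-5\right) \left(- \frac{373}{4}\right) = \frac{1865}{4}$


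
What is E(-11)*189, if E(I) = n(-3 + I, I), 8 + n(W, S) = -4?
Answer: -2268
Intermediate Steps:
n(W, S) = -12 (n(W, S) = -8 - 4 = -12)
E(I) = -12
E(-11)*189 = -12*189 = -2268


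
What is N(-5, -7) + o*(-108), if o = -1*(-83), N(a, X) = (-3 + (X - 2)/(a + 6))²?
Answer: -8820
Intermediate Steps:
N(a, X) = (-3 + (-2 + X)/(6 + a))²
o = 83
N(-5, -7) + o*(-108) = (20 - 1*(-7) + 3*(-5))²/(6 - 5)² + 83*(-108) = (20 + 7 - 15)²/1² - 8964 = 1*12² - 8964 = 1*144 - 8964 = 144 - 8964 = -8820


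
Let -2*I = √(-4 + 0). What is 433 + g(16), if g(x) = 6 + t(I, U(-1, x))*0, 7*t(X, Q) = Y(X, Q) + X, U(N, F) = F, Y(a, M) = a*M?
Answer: 439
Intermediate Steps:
Y(a, M) = M*a
I = -I (I = -√(-4 + 0)/2 = -I ≈ -1.0*I)
t(X, Q) = X/7 + Q*X/7 (t(X, Q) = (Q*X + X)/7 = (X + Q*X)/7 = X/7 + Q*X/7)
g(x) = 6 (g(x) = 6 + ((-I)*(1 + x)/7)*0 = 6 - I*(1 + x)/7*0 = 6 + 0 = 6)
433 + g(16) = 433 + 6 = 439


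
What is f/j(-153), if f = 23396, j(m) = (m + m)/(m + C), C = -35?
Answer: 2199224/153 ≈ 14374.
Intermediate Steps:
j(m) = 2*m/(-35 + m) (j(m) = (m + m)/(m - 35) = (2*m)/(-35 + m) = 2*m/(-35 + m))
f/j(-153) = 23396/((2*(-153)/(-35 - 153))) = 23396/((2*(-153)/(-188))) = 23396/((2*(-153)*(-1/188))) = 23396/(153/94) = 23396*(94/153) = 2199224/153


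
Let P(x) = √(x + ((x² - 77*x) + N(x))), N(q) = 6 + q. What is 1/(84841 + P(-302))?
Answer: 84841/7197881421 - 2*√28465/7197881421 ≈ 1.1740e-5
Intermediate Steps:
P(x) = √(6 + x² - 75*x) (P(x) = √(x + ((x² - 77*x) + (6 + x))) = √(x + (6 + x² - 76*x)) = √(6 + x² - 75*x))
1/(84841 + P(-302)) = 1/(84841 + √(6 + (-302)² - 75*(-302))) = 1/(84841 + √(6 + 91204 + 22650)) = 1/(84841 + √113860) = 1/(84841 + 2*√28465)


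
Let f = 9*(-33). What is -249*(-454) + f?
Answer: 112749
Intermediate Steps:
f = -297
-249*(-454) + f = -249*(-454) - 297 = 113046 - 297 = 112749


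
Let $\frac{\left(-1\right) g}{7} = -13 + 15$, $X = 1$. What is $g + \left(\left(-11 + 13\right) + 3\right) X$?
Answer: $-9$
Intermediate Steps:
$g = -14$ ($g = - 7 \left(-13 + 15\right) = \left(-7\right) 2 = -14$)
$g + \left(\left(-11 + 13\right) + 3\right) X = -14 + \left(\left(-11 + 13\right) + 3\right) 1 = -14 + \left(2 + 3\right) 1 = -14 + 5 \cdot 1 = -14 + 5 = -9$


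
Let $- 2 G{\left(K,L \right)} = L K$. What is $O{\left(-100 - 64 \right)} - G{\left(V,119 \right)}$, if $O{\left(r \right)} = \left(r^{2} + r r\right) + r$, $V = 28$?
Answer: $55294$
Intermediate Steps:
$G{\left(K,L \right)} = - \frac{K L}{2}$ ($G{\left(K,L \right)} = - \frac{L K}{2} = - \frac{K L}{2}$)
$O{\left(r \right)} = r + 2 r^{2}$ ($O{\left(r \right)} = \left(r^{2} + r^{2}\right) + r = 2 r^{2} + r = r + 2 r^{2}$)
$O{\left(-100 - 64 \right)} - G{\left(V,119 \right)} = \left(-100 - 64\right) \left(1 + 2 \left(-100 - 64\right)\right) - \left(- \frac{1}{2}\right) 28 \cdot 119 = - 164 \left(1 + 2 \left(-164\right)\right) - -1666 = - 164 \left(1 - 328\right) + 1666 = \left(-164\right) \left(-327\right) + 1666 = 53628 + 1666 = 55294$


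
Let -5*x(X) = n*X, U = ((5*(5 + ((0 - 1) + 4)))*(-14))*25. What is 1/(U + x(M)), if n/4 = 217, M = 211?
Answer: -5/253148 ≈ -1.9751e-5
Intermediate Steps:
n = 868 (n = 4*217 = 868)
U = -14000 (U = ((5*(5 + (-1 + 4)))*(-14))*25 = ((5*(5 + 3))*(-14))*25 = ((5*8)*(-14))*25 = (40*(-14))*25 = -560*25 = -14000)
x(X) = -868*X/5
1/(U + x(M)) = 1/(-14000 - 868/5*211) = 1/(-14000 - 183148/5) = 1/(-253148/5) = -5/253148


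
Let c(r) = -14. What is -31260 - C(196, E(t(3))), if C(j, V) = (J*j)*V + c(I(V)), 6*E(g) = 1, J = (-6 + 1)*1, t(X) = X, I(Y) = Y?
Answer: -93248/3 ≈ -31083.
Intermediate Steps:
J = -5 (J = -5*1 = -5)
E(g) = ⅙ (E(g) = (⅙)*1 = ⅙)
C(j, V) = -14 - 5*V*j (C(j, V) = (-5*j)*V - 14 = -5*V*j - 14 = -14 - 5*V*j)
-31260 - C(196, E(t(3))) = -31260 - (-14 - 5*⅙*196) = -31260 - (-14 - 490/3) = -31260 - 1*(-532/3) = -31260 + 532/3 = -93248/3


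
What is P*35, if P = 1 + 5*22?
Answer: 3885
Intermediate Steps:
P = 111 (P = 1 + 110 = 111)
P*35 = 111*35 = 3885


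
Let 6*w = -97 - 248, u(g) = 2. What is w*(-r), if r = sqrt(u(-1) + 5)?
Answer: 115*sqrt(7)/2 ≈ 152.13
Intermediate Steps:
r = sqrt(7) (r = sqrt(2 + 5) = sqrt(7) ≈ 2.6458)
w = -115/2 (w = (-97 - 248)/6 = (1/6)*(-345) = -115/2 ≈ -57.500)
w*(-r) = -(-115)*sqrt(7)/2 = 115*sqrt(7)/2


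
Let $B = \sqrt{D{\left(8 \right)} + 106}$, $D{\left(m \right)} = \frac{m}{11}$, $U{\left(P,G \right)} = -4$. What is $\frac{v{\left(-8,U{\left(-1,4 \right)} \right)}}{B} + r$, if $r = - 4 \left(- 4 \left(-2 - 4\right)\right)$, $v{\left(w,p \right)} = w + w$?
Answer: $-96 - \frac{8 \sqrt{12914}}{587} \approx -97.549$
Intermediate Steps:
$D{\left(m \right)} = \frac{m}{11}$ ($D{\left(m \right)} = m \frac{1}{11} = \frac{m}{11}$)
$v{\left(w,p \right)} = 2 w$
$B = \frac{\sqrt{12914}}{11}$ ($B = \sqrt{\frac{1}{11} \cdot 8 + 106} = \sqrt{\frac{8}{11} + 106} = \sqrt{\frac{1174}{11}} = \frac{\sqrt{12914}}{11} \approx 10.331$)
$r = -96$ ($r = - 4 \left(\left(-4\right) \left(-6\right)\right) = \left(-4\right) 24 = -96$)
$\frac{v{\left(-8,U{\left(-1,4 \right)} \right)}}{B} + r = \frac{2 \left(-8\right)}{\frac{1}{11} \sqrt{12914}} - 96 = - 16 \frac{\sqrt{12914}}{1174} - 96 = - \frac{8 \sqrt{12914}}{587} - 96 = -96 - \frac{8 \sqrt{12914}}{587}$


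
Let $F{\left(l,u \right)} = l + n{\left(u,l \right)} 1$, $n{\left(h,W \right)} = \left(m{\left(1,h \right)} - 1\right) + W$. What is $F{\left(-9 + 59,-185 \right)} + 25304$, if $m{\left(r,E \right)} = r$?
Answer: $25404$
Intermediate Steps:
$n{\left(h,W \right)} = W$ ($n{\left(h,W \right)} = \left(1 - 1\right) + W = 0 + W = W$)
$F{\left(l,u \right)} = 2 l$ ($F{\left(l,u \right)} = l + l 1 = l + l = 2 l$)
$F{\left(-9 + 59,-185 \right)} + 25304 = 2 \left(-9 + 59\right) + 25304 = 2 \cdot 50 + 25304 = 100 + 25304 = 25404$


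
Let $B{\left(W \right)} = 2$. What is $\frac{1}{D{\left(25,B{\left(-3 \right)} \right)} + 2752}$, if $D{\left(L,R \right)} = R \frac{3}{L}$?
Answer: $\frac{25}{68806} \approx 0.00036334$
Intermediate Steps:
$D{\left(L,R \right)} = \frac{3 R}{L}$
$\frac{1}{D{\left(25,B{\left(-3 \right)} \right)} + 2752} = \frac{1}{3 \cdot 2 \cdot \frac{1}{25} + 2752} = \frac{1}{\frac{6}{25} + 2752} = \frac{1}{\frac{68806}{25}} = \frac{25}{68806}$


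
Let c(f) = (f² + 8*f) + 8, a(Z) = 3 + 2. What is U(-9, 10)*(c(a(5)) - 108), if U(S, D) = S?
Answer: 315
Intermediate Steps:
a(Z) = 5
c(f) = 8 + f² + 8*f
U(-9, 10)*(c(a(5)) - 108) = -9*((8 + 5² + 8*5) - 108) = -9*((8 + 25 + 40) - 108) = -9*(73 - 108) = -9*(-35) = 315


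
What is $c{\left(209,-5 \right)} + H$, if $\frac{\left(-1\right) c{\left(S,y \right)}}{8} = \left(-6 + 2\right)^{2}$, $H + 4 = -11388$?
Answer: $-11520$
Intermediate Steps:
$H = -11392$ ($H = -4 - 11388 = -11392$)
$c{\left(S,y \right)} = -128$ ($c{\left(S,y \right)} = - 8 \left(-6 + 2\right)^{2} = - 8 \left(-4\right)^{2} = \left(-8\right) 16 = -128$)
$c{\left(209,-5 \right)} + H = -128 - 11392 = -11520$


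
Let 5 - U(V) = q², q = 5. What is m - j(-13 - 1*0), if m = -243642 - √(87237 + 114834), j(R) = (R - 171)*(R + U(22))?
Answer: -249714 - √202071 ≈ -2.5016e+5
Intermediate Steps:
U(V) = -20 (U(V) = 5 - 1*5² = 5 - 1*25 = 5 - 25 = -20)
j(R) = (-171 + R)*(-20 + R) (j(R) = (R - 171)*(R - 20) = (-171 + R)*(-20 + R))
m = -243642 - √202071 ≈ -2.4409e+5
m - j(-13 - 1*0) = (-243642 - √202071) - (3420 + (-13 - 1*0)² - 191*(-13 - 1*0)) = (-243642 - √202071) - (3420 + (-13 + 0)² - 191*(-13 + 0)) = (-243642 - √202071) - (3420 + (-13)² - 191*(-13)) = (-243642 - √202071) - (3420 + 169 + 2483) = (-243642 - √202071) - 1*6072 = (-243642 - √202071) - 6072 = -249714 - √202071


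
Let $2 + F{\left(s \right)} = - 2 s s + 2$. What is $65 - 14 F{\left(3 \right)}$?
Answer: $317$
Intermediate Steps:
$F{\left(s \right)} = - 2 s^{2}$ ($F{\left(s \right)} = -2 + \left(- 2 s s + 2\right) = -2 - \left(-2 + 2 s^{2}\right) = - 2 s^{2}$)
$65 - 14 F{\left(3 \right)} = 65 - 14 \left(- 2 \cdot 3^{2}\right) = 65 - 14 \left(\left(-2\right) 9\right) = 65 - -252 = 65 + 252 = 317$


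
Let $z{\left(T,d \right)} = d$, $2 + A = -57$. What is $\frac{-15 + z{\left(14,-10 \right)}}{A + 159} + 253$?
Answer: $\frac{1011}{4} \approx 252.75$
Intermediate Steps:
$A = -59$ ($A = -2 - 57 = -59$)
$\frac{-15 + z{\left(14,-10 \right)}}{A + 159} + 253 = \frac{-15 - 10}{-59 + 159} + 253 = - \frac{25}{100} + 253 = \left(-25\right) \frac{1}{100} + 253 = - \frac{1}{4} + 253 = \frac{1011}{4}$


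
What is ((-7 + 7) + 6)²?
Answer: 36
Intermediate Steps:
((-7 + 7) + 6)² = (0 + 6)² = 6² = 36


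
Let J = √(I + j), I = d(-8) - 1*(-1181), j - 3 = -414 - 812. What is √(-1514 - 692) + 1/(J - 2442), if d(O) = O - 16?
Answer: -37/90355 + I*√2206 - I*√66/5963430 ≈ -0.0004095 + 46.968*I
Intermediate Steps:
j = -1223 (j = 3 + (-414 - 812) = 3 - 1226 = -1223)
d(O) = -16 + O
I = 1157 (I = (-16 - 8) - 1*(-1181) = -24 + 1181 = 1157)
J = I*√66 (J = √(1157 - 1223) = √(-66) = I*√66 ≈ 8.124*I)
√(-1514 - 692) + 1/(J - 2442) = √(-1514 - 692) + 1/(I*√66 - 2442) = √(-2206) + 1/(-2442 + I*√66) = I*√2206 + 1/(-2442 + I*√66) = 1/(-2442 + I*√66) + I*√2206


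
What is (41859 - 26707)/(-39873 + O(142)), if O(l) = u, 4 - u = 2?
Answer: -15152/39871 ≈ -0.38003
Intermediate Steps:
u = 2 (u = 4 - 1*2 = 4 - 2 = 2)
O(l) = 2
(41859 - 26707)/(-39873 + O(142)) = (41859 - 26707)/(-39873 + 2) = 15152/(-39871) = 15152*(-1/39871) = -15152/39871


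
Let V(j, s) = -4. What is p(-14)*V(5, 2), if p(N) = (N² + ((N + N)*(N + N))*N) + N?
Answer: 43176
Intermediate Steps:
p(N) = N + N² + 4*N³ (p(N) = (N² + ((2*N)*(2*N))*N) + N = (N² + (4*N²)*N) + N = (N² + 4*N³) + N = N + N² + 4*N³)
p(-14)*V(5, 2) = -14*(1 - 14 + 4*(-14)²)*(-4) = -14*(1 - 14 + 4*196)*(-4) = -14*(1 - 14 + 784)*(-4) = -14*771*(-4) = -10794*(-4) = 43176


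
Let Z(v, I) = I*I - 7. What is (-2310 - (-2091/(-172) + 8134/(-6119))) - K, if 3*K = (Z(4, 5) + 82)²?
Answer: -17852470583/3157404 ≈ -5654.2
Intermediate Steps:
Z(v, I) = -7 + I² (Z(v, I) = I² - 7 = -7 + I²)
K = 10000/3 (K = ((-7 + 5²) + 82)²/3 = ((-7 + 25) + 82)²/3 = (18 + 82)²/3 = (⅓)*100² = (⅓)*10000 = 10000/3 ≈ 3333.3)
(-2310 - (-2091/(-172) + 8134/(-6119))) - K = (-2310 - (-2091/(-172) + 8134/(-6119))) - 1*10000/3 = (-2310 - (-2091*(-1/172) + 8134*(-1/6119))) - 10000/3 = (-2310 - (2091/172 - 8134/6119)) - 10000/3 = (-2310 - 1*11395781/1052468) - 10000/3 = (-2310 - 11395781/1052468) - 10000/3 = -2442596861/1052468 - 10000/3 = -17852470583/3157404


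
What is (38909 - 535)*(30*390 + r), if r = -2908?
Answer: 337384208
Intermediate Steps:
(38909 - 535)*(30*390 + r) = (38909 - 535)*(30*390 - 2908) = 38374*(11700 - 2908) = 38374*8792 = 337384208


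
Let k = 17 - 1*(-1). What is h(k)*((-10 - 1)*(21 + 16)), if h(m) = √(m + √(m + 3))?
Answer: -407*√(18 + √21) ≈ -1934.1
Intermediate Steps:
k = 18 (k = 17 + 1 = 18)
h(m) = √(m + √(3 + m))
h(k)*((-10 - 1)*(21 + 16)) = √(18 + √(3 + 18))*((-10 - 1)*(21 + 16)) = √(18 + √21)*(-11*37) = √(18 + √21)*(-407) = -407*√(18 + √21)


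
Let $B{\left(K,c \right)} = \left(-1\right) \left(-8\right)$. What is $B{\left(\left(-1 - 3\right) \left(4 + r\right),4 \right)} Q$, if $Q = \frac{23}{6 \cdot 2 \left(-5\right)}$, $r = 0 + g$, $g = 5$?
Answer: $- \frac{46}{15} \approx -3.0667$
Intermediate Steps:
$r = 5$ ($r = 0 + 5 = 5$)
$B{\left(K,c \right)} = 8$
$Q = - \frac{23}{60}$ ($Q = \frac{23}{12 \left(-5\right)} = \frac{23}{-60} = 23 \left(- \frac{1}{60}\right) = - \frac{23}{60} \approx -0.38333$)
$B{\left(\left(-1 - 3\right) \left(4 + r\right),4 \right)} Q = 8 \left(- \frac{23}{60}\right) = - \frac{46}{15}$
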